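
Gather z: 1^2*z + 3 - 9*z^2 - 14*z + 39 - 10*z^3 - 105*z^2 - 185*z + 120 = -10*z^3 - 114*z^2 - 198*z + 162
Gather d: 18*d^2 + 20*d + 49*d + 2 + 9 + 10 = 18*d^2 + 69*d + 21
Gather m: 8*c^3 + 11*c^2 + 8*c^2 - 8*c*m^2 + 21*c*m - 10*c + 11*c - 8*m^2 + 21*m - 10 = 8*c^3 + 19*c^2 + c + m^2*(-8*c - 8) + m*(21*c + 21) - 10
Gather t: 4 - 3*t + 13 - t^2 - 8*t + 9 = -t^2 - 11*t + 26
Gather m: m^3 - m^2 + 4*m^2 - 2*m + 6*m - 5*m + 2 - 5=m^3 + 3*m^2 - m - 3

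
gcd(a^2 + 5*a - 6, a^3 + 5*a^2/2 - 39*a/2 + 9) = a + 6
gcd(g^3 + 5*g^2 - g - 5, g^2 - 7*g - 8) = g + 1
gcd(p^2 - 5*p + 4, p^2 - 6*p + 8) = p - 4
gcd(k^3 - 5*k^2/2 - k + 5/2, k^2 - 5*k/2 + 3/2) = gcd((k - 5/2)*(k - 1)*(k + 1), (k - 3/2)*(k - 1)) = k - 1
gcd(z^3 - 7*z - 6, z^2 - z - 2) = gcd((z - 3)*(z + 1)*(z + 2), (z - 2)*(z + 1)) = z + 1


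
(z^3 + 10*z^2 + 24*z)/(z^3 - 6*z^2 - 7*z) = (z^2 + 10*z + 24)/(z^2 - 6*z - 7)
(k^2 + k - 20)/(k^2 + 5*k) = (k - 4)/k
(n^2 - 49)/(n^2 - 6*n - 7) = (n + 7)/(n + 1)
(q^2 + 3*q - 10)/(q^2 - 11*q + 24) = (q^2 + 3*q - 10)/(q^2 - 11*q + 24)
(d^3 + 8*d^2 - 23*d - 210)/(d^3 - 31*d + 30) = (d + 7)/(d - 1)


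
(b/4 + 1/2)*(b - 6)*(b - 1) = b^3/4 - 5*b^2/4 - 2*b + 3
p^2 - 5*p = p*(p - 5)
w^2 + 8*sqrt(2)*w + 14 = (w + sqrt(2))*(w + 7*sqrt(2))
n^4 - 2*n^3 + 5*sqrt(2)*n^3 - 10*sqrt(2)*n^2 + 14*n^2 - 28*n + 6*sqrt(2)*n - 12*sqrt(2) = (n - 2)*(n + sqrt(2))^2*(n + 3*sqrt(2))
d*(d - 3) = d^2 - 3*d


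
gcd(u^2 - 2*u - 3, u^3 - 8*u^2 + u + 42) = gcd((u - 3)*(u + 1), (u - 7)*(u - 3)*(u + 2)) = u - 3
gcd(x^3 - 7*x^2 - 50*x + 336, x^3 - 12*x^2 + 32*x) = x - 8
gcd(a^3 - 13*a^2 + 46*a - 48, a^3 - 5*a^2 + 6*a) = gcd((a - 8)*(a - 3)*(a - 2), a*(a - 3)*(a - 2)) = a^2 - 5*a + 6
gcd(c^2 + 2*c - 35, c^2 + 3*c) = 1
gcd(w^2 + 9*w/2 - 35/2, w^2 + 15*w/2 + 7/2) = w + 7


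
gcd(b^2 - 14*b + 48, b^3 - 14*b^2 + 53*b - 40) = b - 8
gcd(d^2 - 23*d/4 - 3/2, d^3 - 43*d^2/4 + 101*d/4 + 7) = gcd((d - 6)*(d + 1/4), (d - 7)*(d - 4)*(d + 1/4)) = d + 1/4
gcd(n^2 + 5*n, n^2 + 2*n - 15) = n + 5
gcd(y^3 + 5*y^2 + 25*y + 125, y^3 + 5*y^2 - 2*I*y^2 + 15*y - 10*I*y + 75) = y^2 + y*(5 - 5*I) - 25*I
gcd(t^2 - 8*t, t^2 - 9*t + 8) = t - 8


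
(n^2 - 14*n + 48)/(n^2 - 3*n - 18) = (n - 8)/(n + 3)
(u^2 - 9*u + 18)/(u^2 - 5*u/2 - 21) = 2*(u - 3)/(2*u + 7)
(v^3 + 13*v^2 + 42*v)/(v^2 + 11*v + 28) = v*(v + 6)/(v + 4)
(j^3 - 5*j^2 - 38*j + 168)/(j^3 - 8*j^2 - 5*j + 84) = (j + 6)/(j + 3)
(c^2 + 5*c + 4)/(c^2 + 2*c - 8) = (c + 1)/(c - 2)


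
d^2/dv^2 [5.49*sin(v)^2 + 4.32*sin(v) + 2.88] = -4.32*sin(v) + 10.98*cos(2*v)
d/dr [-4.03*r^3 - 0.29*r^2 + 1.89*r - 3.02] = -12.09*r^2 - 0.58*r + 1.89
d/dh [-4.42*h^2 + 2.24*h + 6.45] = 2.24 - 8.84*h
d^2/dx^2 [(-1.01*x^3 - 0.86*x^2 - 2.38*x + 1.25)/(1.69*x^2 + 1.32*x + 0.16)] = (-7.105427357601e-15*x^4 - 12.7315*x^3 + 21.536142*x^2 + 20.437176*x + 4.64128)/(4.826809*x^6 + 11.310156*x^5 + 10.204896*x^4 + 4.441536*x^3 + 0.966144*x^2 + 0.101376*x + 0.004096)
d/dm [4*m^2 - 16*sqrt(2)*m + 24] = 8*m - 16*sqrt(2)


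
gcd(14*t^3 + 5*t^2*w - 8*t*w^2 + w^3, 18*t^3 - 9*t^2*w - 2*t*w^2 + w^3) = 2*t - w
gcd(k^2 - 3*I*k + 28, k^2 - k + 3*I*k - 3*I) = 1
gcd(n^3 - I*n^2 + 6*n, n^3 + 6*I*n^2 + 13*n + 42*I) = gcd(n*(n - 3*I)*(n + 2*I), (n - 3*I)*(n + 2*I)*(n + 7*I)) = n^2 - I*n + 6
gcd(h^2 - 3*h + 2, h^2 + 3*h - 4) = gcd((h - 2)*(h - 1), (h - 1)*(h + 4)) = h - 1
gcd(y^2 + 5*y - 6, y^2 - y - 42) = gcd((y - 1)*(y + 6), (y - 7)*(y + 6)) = y + 6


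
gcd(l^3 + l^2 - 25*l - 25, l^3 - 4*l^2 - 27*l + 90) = l + 5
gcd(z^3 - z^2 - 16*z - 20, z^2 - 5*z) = z - 5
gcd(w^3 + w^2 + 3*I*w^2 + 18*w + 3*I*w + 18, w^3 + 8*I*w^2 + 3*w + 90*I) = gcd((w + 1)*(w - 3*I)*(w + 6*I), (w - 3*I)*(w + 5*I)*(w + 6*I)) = w^2 + 3*I*w + 18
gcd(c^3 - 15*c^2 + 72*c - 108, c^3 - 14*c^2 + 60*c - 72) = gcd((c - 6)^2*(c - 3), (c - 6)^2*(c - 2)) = c^2 - 12*c + 36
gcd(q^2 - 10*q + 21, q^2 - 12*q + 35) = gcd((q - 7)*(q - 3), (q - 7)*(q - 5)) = q - 7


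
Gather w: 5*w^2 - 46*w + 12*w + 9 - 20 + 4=5*w^2 - 34*w - 7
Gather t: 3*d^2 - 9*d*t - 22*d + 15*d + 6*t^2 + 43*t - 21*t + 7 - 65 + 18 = 3*d^2 - 7*d + 6*t^2 + t*(22 - 9*d) - 40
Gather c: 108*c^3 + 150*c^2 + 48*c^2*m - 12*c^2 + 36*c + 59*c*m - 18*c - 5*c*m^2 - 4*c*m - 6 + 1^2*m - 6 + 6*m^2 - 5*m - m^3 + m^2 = 108*c^3 + c^2*(48*m + 138) + c*(-5*m^2 + 55*m + 18) - m^3 + 7*m^2 - 4*m - 12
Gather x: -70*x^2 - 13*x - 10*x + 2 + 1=-70*x^2 - 23*x + 3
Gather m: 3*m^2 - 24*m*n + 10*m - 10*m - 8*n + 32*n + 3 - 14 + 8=3*m^2 - 24*m*n + 24*n - 3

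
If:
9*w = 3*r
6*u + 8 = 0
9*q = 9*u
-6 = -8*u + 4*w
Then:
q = -4/3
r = -25/2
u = -4/3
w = -25/6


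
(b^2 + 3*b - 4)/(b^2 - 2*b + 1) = (b + 4)/(b - 1)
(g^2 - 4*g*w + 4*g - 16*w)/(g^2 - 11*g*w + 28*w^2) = (-g - 4)/(-g + 7*w)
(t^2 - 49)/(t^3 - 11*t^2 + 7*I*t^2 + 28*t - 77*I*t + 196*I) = (t + 7)/(t^2 + t*(-4 + 7*I) - 28*I)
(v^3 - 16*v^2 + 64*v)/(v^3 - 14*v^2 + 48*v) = (v - 8)/(v - 6)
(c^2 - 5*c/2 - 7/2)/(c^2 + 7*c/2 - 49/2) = (c + 1)/(c + 7)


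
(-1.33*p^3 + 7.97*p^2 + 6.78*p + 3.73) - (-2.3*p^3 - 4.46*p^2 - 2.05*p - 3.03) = 0.97*p^3 + 12.43*p^2 + 8.83*p + 6.76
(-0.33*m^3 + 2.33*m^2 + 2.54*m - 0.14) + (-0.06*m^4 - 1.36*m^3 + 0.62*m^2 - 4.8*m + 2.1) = -0.06*m^4 - 1.69*m^3 + 2.95*m^2 - 2.26*m + 1.96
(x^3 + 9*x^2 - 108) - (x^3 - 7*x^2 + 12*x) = 16*x^2 - 12*x - 108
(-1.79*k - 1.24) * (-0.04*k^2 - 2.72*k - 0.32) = 0.0716*k^3 + 4.9184*k^2 + 3.9456*k + 0.3968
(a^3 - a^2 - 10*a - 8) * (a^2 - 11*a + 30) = a^5 - 12*a^4 + 31*a^3 + 72*a^2 - 212*a - 240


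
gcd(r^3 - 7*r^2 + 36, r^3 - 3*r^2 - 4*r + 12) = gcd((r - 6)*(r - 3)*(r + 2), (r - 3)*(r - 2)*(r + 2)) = r^2 - r - 6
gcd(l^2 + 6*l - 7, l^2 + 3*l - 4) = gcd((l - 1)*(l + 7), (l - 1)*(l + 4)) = l - 1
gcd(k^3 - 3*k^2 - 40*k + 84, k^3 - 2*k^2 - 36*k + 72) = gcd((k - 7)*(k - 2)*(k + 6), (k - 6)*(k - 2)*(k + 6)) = k^2 + 4*k - 12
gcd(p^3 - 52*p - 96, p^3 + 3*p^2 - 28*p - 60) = p^2 + 8*p + 12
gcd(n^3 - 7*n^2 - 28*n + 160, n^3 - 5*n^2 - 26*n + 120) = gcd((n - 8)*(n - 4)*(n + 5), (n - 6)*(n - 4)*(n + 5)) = n^2 + n - 20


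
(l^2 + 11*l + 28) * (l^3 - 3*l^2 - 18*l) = l^5 + 8*l^4 - 23*l^3 - 282*l^2 - 504*l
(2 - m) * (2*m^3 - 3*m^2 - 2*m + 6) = -2*m^4 + 7*m^3 - 4*m^2 - 10*m + 12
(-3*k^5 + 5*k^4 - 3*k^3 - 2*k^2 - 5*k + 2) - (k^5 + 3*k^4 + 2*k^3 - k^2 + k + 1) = -4*k^5 + 2*k^4 - 5*k^3 - k^2 - 6*k + 1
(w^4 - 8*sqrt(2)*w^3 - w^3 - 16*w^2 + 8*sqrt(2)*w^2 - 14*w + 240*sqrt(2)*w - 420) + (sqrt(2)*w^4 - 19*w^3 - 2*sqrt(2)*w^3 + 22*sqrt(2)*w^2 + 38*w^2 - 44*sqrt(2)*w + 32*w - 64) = w^4 + sqrt(2)*w^4 - 20*w^3 - 10*sqrt(2)*w^3 + 22*w^2 + 30*sqrt(2)*w^2 + 18*w + 196*sqrt(2)*w - 484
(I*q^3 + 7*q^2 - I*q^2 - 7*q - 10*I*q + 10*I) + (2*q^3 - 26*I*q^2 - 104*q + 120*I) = 2*q^3 + I*q^3 + 7*q^2 - 27*I*q^2 - 111*q - 10*I*q + 130*I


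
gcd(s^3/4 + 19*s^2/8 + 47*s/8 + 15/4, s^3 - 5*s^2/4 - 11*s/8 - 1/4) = 1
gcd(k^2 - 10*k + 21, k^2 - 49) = k - 7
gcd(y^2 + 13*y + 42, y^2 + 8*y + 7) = y + 7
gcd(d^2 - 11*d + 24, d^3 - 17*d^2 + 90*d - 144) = d^2 - 11*d + 24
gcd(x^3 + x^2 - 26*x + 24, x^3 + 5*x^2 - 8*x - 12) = x + 6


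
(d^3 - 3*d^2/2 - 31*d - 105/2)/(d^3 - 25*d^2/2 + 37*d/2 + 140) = (d + 3)/(d - 8)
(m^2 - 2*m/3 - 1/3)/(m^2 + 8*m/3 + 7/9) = 3*(m - 1)/(3*m + 7)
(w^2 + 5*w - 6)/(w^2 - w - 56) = (-w^2 - 5*w + 6)/(-w^2 + w + 56)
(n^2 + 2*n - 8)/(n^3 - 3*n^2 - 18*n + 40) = 1/(n - 5)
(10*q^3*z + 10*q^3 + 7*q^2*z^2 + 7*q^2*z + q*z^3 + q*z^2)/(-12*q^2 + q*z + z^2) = q*(10*q^2*z + 10*q^2 + 7*q*z^2 + 7*q*z + z^3 + z^2)/(-12*q^2 + q*z + z^2)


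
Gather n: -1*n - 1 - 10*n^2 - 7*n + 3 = -10*n^2 - 8*n + 2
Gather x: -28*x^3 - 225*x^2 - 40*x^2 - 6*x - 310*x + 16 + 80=-28*x^3 - 265*x^2 - 316*x + 96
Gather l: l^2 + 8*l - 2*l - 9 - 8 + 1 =l^2 + 6*l - 16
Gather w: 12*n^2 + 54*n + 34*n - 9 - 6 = 12*n^2 + 88*n - 15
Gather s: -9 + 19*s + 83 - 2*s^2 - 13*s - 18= -2*s^2 + 6*s + 56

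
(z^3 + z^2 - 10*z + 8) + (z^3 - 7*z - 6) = 2*z^3 + z^2 - 17*z + 2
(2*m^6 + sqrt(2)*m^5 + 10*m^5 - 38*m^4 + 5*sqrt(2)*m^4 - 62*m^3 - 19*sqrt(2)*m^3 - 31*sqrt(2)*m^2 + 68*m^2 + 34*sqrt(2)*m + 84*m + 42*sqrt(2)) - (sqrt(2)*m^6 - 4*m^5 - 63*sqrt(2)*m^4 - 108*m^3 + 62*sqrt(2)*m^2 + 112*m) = -sqrt(2)*m^6 + 2*m^6 + sqrt(2)*m^5 + 14*m^5 - 38*m^4 + 68*sqrt(2)*m^4 - 19*sqrt(2)*m^3 + 46*m^3 - 93*sqrt(2)*m^2 + 68*m^2 - 28*m + 34*sqrt(2)*m + 42*sqrt(2)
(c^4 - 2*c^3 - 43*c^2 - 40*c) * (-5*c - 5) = -5*c^5 + 5*c^4 + 225*c^3 + 415*c^2 + 200*c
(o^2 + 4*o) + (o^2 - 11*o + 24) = 2*o^2 - 7*o + 24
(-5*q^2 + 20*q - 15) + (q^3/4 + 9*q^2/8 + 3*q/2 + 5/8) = q^3/4 - 31*q^2/8 + 43*q/2 - 115/8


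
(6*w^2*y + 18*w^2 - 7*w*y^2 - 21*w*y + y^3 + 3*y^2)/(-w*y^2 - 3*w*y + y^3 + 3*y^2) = (-6*w + y)/y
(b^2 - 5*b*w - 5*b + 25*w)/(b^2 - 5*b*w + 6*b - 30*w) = (b - 5)/(b + 6)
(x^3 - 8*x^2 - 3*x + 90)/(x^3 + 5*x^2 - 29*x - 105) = (x - 6)/(x + 7)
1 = 1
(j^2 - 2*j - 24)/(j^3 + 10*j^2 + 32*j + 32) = (j - 6)/(j^2 + 6*j + 8)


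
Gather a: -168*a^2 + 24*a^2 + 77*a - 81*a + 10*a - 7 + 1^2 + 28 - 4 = -144*a^2 + 6*a + 18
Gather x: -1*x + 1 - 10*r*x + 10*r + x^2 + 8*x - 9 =10*r + x^2 + x*(7 - 10*r) - 8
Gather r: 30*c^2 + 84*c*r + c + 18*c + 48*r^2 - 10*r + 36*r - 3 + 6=30*c^2 + 19*c + 48*r^2 + r*(84*c + 26) + 3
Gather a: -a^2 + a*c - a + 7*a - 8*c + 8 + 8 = -a^2 + a*(c + 6) - 8*c + 16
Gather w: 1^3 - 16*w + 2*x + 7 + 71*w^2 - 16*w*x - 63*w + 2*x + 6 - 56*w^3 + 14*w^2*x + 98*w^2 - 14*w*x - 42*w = -56*w^3 + w^2*(14*x + 169) + w*(-30*x - 121) + 4*x + 14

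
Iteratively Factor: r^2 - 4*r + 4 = (r - 2)*(r - 2)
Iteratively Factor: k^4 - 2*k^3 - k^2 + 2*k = (k - 2)*(k^3 - k) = k*(k - 2)*(k^2 - 1) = k*(k - 2)*(k + 1)*(k - 1)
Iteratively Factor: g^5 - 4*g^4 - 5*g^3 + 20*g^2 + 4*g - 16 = (g - 4)*(g^4 - 5*g^2 + 4) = (g - 4)*(g - 1)*(g^3 + g^2 - 4*g - 4) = (g - 4)*(g - 1)*(g + 1)*(g^2 - 4) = (g - 4)*(g - 2)*(g - 1)*(g + 1)*(g + 2)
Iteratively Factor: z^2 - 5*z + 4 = (z - 4)*(z - 1)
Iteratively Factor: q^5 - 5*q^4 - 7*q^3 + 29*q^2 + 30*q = (q)*(q^4 - 5*q^3 - 7*q^2 + 29*q + 30) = q*(q - 3)*(q^3 - 2*q^2 - 13*q - 10) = q*(q - 5)*(q - 3)*(q^2 + 3*q + 2) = q*(q - 5)*(q - 3)*(q + 2)*(q + 1)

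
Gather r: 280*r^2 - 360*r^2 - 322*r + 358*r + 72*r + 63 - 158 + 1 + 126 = -80*r^2 + 108*r + 32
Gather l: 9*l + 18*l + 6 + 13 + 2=27*l + 21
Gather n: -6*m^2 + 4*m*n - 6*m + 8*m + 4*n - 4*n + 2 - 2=-6*m^2 + 4*m*n + 2*m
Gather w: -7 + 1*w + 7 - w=0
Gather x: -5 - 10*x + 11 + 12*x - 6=2*x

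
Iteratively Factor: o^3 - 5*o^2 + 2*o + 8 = (o - 4)*(o^2 - o - 2) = (o - 4)*(o + 1)*(o - 2)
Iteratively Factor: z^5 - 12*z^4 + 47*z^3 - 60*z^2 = (z)*(z^4 - 12*z^3 + 47*z^2 - 60*z) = z^2*(z^3 - 12*z^2 + 47*z - 60) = z^2*(z - 3)*(z^2 - 9*z + 20) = z^2*(z - 5)*(z - 3)*(z - 4)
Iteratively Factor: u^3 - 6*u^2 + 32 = (u + 2)*(u^2 - 8*u + 16) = (u - 4)*(u + 2)*(u - 4)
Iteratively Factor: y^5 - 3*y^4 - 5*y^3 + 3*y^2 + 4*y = (y)*(y^4 - 3*y^3 - 5*y^2 + 3*y + 4) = y*(y + 1)*(y^3 - 4*y^2 - y + 4) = y*(y + 1)^2*(y^2 - 5*y + 4) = y*(y - 1)*(y + 1)^2*(y - 4)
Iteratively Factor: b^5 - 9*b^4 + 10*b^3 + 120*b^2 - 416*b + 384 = (b - 2)*(b^4 - 7*b^3 - 4*b^2 + 112*b - 192) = (b - 4)*(b - 2)*(b^3 - 3*b^2 - 16*b + 48) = (b - 4)*(b - 2)*(b + 4)*(b^2 - 7*b + 12) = (b - 4)^2*(b - 2)*(b + 4)*(b - 3)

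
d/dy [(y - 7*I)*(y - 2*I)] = 2*y - 9*I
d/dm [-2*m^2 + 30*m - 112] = 30 - 4*m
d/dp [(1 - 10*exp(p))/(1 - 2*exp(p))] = -8*exp(p)/(2*exp(p) - 1)^2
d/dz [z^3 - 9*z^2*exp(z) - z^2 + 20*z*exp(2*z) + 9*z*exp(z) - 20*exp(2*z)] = -9*z^2*exp(z) + 3*z^2 + 40*z*exp(2*z) - 9*z*exp(z) - 2*z - 20*exp(2*z) + 9*exp(z)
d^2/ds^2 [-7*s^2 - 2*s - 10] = -14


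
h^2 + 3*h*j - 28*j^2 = (h - 4*j)*(h + 7*j)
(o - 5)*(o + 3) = o^2 - 2*o - 15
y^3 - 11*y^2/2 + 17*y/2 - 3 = (y - 3)*(y - 2)*(y - 1/2)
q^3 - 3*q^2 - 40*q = q*(q - 8)*(q + 5)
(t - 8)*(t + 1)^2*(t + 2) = t^4 - 4*t^3 - 27*t^2 - 38*t - 16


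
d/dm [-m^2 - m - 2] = -2*m - 1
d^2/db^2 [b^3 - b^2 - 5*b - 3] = 6*b - 2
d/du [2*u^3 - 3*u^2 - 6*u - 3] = 6*u^2 - 6*u - 6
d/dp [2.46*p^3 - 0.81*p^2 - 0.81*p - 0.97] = 7.38*p^2 - 1.62*p - 0.81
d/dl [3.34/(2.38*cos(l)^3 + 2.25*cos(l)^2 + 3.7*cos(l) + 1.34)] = (23.8476*cos(l)^2 + 15.03*cos(l) + 12.358)*sin(l)/(2.38*cos(l)^3 + 2.25*cos(l)^2 + 3.7*cos(l) + 1.34)^2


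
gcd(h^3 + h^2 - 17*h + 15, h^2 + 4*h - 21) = h - 3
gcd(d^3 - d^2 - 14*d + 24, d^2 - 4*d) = 1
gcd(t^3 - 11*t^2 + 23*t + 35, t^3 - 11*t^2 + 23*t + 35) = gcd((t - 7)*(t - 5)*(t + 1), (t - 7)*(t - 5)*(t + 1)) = t^3 - 11*t^2 + 23*t + 35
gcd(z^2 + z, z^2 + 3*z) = z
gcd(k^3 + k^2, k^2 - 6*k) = k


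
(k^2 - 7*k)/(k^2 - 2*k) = (k - 7)/(k - 2)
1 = 1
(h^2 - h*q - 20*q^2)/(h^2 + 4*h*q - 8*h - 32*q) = (h - 5*q)/(h - 8)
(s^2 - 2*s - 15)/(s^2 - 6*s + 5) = (s + 3)/(s - 1)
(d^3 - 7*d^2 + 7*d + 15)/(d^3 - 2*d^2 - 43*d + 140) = (d^2 - 2*d - 3)/(d^2 + 3*d - 28)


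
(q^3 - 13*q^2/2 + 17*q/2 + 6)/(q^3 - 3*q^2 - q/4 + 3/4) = 2*(q - 4)/(2*q - 1)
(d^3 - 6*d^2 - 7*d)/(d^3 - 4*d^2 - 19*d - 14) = d/(d + 2)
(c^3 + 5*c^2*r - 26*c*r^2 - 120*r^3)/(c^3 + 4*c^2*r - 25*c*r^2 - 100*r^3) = (c + 6*r)/(c + 5*r)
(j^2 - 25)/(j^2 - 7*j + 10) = (j + 5)/(j - 2)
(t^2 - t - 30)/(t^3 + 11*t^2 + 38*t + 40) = (t - 6)/(t^2 + 6*t + 8)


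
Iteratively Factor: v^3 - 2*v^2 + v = (v - 1)*(v^2 - v) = (v - 1)^2*(v)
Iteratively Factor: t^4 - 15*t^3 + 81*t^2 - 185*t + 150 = (t - 2)*(t^3 - 13*t^2 + 55*t - 75) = (t - 5)*(t - 2)*(t^2 - 8*t + 15) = (t - 5)^2*(t - 2)*(t - 3)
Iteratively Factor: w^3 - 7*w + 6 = (w + 3)*(w^2 - 3*w + 2) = (w - 1)*(w + 3)*(w - 2)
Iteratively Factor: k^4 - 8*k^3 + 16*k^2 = (k)*(k^3 - 8*k^2 + 16*k) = k*(k - 4)*(k^2 - 4*k) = k*(k - 4)^2*(k)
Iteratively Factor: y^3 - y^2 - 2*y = (y + 1)*(y^2 - 2*y) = (y - 2)*(y + 1)*(y)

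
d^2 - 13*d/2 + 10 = (d - 4)*(d - 5/2)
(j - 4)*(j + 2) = j^2 - 2*j - 8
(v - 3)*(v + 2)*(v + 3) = v^3 + 2*v^2 - 9*v - 18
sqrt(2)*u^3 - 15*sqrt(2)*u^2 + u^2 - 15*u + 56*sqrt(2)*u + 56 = (u - 8)*(u - 7)*(sqrt(2)*u + 1)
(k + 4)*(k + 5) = k^2 + 9*k + 20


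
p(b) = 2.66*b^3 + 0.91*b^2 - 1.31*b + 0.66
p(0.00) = 0.66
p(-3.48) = -95.86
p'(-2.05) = 28.49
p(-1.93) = -12.54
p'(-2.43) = 41.39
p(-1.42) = -3.26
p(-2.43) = -28.95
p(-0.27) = 1.03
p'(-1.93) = 24.90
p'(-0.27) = -1.22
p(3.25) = 97.33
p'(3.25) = 88.89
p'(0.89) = 6.63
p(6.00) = 600.12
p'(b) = 7.98*b^2 + 1.82*b - 1.31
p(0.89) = 2.09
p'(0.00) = -1.31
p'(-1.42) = 12.20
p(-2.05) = -15.75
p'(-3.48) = 89.00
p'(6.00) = 296.89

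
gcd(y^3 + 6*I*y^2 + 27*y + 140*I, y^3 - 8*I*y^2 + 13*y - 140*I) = y^2 - I*y + 20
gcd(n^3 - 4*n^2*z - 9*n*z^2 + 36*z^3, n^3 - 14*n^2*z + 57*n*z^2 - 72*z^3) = -n + 3*z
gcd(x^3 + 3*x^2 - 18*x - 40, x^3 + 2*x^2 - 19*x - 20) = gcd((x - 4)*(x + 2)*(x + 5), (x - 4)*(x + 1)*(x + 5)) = x^2 + x - 20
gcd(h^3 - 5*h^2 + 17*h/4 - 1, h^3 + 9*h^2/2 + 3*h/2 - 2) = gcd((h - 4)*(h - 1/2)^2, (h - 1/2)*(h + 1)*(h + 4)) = h - 1/2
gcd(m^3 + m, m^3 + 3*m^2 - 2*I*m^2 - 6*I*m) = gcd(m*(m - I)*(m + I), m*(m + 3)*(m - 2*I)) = m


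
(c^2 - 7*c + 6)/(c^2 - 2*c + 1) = (c - 6)/(c - 1)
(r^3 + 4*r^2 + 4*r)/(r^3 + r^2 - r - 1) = r*(r^2 + 4*r + 4)/(r^3 + r^2 - r - 1)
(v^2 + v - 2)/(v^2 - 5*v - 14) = (v - 1)/(v - 7)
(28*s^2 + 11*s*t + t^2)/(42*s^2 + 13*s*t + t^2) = (4*s + t)/(6*s + t)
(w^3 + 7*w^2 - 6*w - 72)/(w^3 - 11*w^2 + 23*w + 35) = (w^3 + 7*w^2 - 6*w - 72)/(w^3 - 11*w^2 + 23*w + 35)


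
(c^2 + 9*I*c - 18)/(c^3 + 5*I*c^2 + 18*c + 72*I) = 1/(c - 4*I)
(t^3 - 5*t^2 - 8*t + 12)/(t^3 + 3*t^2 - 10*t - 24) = (t^2 - 7*t + 6)/(t^2 + t - 12)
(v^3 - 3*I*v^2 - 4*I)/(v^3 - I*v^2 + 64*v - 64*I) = (v^3 - 3*I*v^2 - 4*I)/(v^3 - I*v^2 + 64*v - 64*I)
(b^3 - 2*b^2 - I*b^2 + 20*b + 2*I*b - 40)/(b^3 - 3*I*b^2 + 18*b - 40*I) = (b - 2)/(b - 2*I)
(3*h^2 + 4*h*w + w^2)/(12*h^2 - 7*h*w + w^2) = (3*h^2 + 4*h*w + w^2)/(12*h^2 - 7*h*w + w^2)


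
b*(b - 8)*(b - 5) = b^3 - 13*b^2 + 40*b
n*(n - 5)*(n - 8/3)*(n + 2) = n^4 - 17*n^3/3 - 2*n^2 + 80*n/3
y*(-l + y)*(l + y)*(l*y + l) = -l^3*y^2 - l^3*y + l*y^4 + l*y^3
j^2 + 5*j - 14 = (j - 2)*(j + 7)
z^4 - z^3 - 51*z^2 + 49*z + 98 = (z - 7)*(z - 2)*(z + 1)*(z + 7)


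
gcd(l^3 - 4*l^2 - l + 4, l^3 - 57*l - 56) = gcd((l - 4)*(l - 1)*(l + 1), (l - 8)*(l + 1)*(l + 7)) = l + 1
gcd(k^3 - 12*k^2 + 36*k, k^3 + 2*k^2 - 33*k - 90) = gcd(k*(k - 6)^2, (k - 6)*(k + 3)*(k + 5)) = k - 6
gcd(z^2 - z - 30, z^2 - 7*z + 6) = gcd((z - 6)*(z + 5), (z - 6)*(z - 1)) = z - 6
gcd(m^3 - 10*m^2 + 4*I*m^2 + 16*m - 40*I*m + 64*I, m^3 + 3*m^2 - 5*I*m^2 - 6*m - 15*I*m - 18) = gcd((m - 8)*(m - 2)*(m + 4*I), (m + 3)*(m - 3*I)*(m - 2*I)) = 1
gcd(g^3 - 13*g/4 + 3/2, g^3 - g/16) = 1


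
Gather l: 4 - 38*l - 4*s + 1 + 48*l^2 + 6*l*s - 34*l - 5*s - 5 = 48*l^2 + l*(6*s - 72) - 9*s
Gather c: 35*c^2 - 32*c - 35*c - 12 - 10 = 35*c^2 - 67*c - 22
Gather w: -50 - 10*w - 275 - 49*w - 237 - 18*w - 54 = -77*w - 616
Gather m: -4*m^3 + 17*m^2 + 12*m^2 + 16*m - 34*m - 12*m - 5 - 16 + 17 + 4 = -4*m^3 + 29*m^2 - 30*m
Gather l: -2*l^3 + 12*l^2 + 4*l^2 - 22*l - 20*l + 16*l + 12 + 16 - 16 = -2*l^3 + 16*l^2 - 26*l + 12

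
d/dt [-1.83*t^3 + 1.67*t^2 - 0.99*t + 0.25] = -5.49*t^2 + 3.34*t - 0.99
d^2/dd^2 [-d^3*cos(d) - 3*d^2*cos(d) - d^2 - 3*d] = d^3*cos(d) + 6*d^2*sin(d) + 3*d^2*cos(d) + 12*d*sin(d) - 6*d*cos(d) - 6*cos(d) - 2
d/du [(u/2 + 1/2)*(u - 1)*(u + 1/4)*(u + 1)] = 2*u^3 + 15*u^2/8 - 3*u/4 - 5/8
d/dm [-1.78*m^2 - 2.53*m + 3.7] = -3.56*m - 2.53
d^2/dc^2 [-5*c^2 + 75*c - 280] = -10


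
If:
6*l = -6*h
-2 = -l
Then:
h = -2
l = 2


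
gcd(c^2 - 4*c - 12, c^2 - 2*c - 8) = c + 2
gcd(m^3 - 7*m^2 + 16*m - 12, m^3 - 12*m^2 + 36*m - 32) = m^2 - 4*m + 4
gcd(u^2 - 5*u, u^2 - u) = u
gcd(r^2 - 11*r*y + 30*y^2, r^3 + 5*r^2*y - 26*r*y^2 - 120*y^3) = -r + 5*y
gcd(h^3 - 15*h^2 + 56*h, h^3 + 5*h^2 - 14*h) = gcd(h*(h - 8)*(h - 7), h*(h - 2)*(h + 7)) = h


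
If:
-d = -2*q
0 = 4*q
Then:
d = 0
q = 0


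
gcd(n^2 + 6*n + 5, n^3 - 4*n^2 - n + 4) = n + 1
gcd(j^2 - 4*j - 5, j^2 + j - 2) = 1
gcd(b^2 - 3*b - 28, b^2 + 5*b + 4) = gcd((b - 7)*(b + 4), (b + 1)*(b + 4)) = b + 4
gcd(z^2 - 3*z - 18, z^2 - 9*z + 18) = z - 6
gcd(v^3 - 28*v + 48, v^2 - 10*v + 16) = v - 2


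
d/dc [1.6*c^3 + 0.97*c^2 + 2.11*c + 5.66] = 4.8*c^2 + 1.94*c + 2.11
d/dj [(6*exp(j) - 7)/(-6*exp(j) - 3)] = -20*exp(j)/(3*(2*exp(j) + 1)^2)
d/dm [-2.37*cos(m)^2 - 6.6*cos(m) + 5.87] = (4.74*cos(m) + 6.6)*sin(m)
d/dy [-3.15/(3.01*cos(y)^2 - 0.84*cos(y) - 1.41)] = (2.646 - 18.963*cos(y))*sin(y)/(-3.01*cos(y)^2 + 0.84*cos(y) + 1.41)^2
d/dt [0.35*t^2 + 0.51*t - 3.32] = 0.7*t + 0.51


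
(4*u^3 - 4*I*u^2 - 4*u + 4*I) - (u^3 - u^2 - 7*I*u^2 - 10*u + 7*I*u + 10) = 3*u^3 + u^2 + 3*I*u^2 + 6*u - 7*I*u - 10 + 4*I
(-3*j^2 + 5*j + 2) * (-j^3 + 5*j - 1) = 3*j^5 - 5*j^4 - 17*j^3 + 28*j^2 + 5*j - 2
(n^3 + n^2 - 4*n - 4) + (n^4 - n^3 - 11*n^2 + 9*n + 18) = n^4 - 10*n^2 + 5*n + 14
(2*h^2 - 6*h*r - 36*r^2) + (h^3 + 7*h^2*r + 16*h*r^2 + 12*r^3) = h^3 + 7*h^2*r + 2*h^2 + 16*h*r^2 - 6*h*r + 12*r^3 - 36*r^2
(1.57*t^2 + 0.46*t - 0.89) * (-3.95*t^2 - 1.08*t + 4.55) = -6.2015*t^4 - 3.5126*t^3 + 10.1622*t^2 + 3.0542*t - 4.0495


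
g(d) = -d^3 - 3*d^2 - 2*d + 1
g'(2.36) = -32.87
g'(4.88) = -102.72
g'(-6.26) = -82.00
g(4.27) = -140.09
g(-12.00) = 1321.00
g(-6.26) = 141.27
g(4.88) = -196.42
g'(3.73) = -66.12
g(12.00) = -2183.00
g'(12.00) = -506.00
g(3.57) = -89.87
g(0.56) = -1.24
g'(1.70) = -20.87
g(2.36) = -33.57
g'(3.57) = -61.65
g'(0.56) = -6.30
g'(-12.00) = -362.00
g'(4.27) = -82.32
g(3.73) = -100.09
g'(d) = -3*d^2 - 6*d - 2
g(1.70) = -15.98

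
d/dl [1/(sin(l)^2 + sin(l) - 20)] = -(2*sin(l) + 1)*cos(l)/(sin(l)^2 + sin(l) - 20)^2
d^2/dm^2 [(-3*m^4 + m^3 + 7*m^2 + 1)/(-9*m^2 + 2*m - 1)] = 2*(243*m^6 - 162*m^5 + 117*m^4 - 169*m^3 - 30*m^2 + 51*m - 2)/(729*m^6 - 486*m^5 + 351*m^4 - 116*m^3 + 39*m^2 - 6*m + 1)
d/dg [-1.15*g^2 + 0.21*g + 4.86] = 0.21 - 2.3*g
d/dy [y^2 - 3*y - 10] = 2*y - 3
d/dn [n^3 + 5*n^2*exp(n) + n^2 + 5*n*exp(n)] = 5*n^2*exp(n) + 3*n^2 + 15*n*exp(n) + 2*n + 5*exp(n)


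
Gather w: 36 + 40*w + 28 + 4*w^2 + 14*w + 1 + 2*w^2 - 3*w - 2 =6*w^2 + 51*w + 63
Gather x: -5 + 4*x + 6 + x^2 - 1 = x^2 + 4*x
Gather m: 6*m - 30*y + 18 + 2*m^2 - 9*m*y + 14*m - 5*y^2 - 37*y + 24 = 2*m^2 + m*(20 - 9*y) - 5*y^2 - 67*y + 42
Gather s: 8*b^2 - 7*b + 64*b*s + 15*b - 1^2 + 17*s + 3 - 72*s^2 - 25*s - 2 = 8*b^2 + 8*b - 72*s^2 + s*(64*b - 8)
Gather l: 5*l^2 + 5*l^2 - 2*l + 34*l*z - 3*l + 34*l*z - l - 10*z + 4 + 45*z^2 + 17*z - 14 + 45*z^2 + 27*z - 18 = 10*l^2 + l*(68*z - 6) + 90*z^2 + 34*z - 28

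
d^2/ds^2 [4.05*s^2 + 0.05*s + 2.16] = 8.10000000000000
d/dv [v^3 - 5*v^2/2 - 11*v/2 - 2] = 3*v^2 - 5*v - 11/2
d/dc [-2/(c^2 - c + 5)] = 2*(2*c - 1)/(c^2 - c + 5)^2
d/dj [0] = 0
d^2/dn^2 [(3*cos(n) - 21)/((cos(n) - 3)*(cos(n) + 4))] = 3*(29*(1 - cos(n)^2)^2 - cos(n)^5 - 49*cos(n)^3 + 347*cos(n)^2 - 30*cos(n) - 187)/((cos(n) - 3)^3*(cos(n) + 4)^3)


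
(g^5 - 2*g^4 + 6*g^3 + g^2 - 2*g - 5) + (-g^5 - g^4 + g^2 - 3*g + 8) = -3*g^4 + 6*g^3 + 2*g^2 - 5*g + 3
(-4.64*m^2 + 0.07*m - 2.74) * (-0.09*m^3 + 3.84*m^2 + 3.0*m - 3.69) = 0.4176*m^5 - 17.8239*m^4 - 13.4046*m^3 + 6.81*m^2 - 8.4783*m + 10.1106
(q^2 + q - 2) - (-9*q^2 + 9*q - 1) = 10*q^2 - 8*q - 1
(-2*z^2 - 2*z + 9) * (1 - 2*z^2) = 4*z^4 + 4*z^3 - 20*z^2 - 2*z + 9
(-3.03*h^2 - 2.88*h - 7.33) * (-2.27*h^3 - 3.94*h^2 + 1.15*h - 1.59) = 6.8781*h^5 + 18.4758*h^4 + 24.5018*h^3 + 30.3859*h^2 - 3.8503*h + 11.6547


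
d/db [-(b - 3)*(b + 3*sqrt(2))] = -2*b - 3*sqrt(2) + 3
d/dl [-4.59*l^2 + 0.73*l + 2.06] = 0.73 - 9.18*l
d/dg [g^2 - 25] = 2*g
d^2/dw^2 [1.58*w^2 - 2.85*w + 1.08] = 3.16000000000000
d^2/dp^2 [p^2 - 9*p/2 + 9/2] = 2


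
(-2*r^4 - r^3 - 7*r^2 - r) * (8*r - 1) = -16*r^5 - 6*r^4 - 55*r^3 - r^2 + r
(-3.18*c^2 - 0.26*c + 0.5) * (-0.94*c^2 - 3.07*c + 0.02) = 2.9892*c^4 + 10.007*c^3 + 0.2646*c^2 - 1.5402*c + 0.01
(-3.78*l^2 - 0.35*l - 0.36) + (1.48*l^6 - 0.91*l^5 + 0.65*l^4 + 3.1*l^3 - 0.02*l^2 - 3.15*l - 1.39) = 1.48*l^6 - 0.91*l^5 + 0.65*l^4 + 3.1*l^3 - 3.8*l^2 - 3.5*l - 1.75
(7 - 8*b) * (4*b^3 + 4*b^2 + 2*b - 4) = -32*b^4 - 4*b^3 + 12*b^2 + 46*b - 28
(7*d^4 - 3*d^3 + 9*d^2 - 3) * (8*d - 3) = 56*d^5 - 45*d^4 + 81*d^3 - 27*d^2 - 24*d + 9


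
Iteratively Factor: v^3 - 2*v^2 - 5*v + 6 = (v + 2)*(v^2 - 4*v + 3) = (v - 1)*(v + 2)*(v - 3)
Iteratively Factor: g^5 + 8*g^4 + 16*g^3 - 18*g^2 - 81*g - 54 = (g + 1)*(g^4 + 7*g^3 + 9*g^2 - 27*g - 54) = (g - 2)*(g + 1)*(g^3 + 9*g^2 + 27*g + 27) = (g - 2)*(g + 1)*(g + 3)*(g^2 + 6*g + 9) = (g - 2)*(g + 1)*(g + 3)^2*(g + 3)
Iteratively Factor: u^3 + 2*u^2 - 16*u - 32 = (u - 4)*(u^2 + 6*u + 8) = (u - 4)*(u + 4)*(u + 2)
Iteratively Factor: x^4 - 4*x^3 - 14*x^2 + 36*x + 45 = (x + 1)*(x^3 - 5*x^2 - 9*x + 45) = (x + 1)*(x + 3)*(x^2 - 8*x + 15) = (x - 5)*(x + 1)*(x + 3)*(x - 3)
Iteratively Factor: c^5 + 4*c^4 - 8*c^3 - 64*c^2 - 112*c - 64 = (c - 4)*(c^4 + 8*c^3 + 24*c^2 + 32*c + 16) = (c - 4)*(c + 2)*(c^3 + 6*c^2 + 12*c + 8) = (c - 4)*(c + 2)^2*(c^2 + 4*c + 4) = (c - 4)*(c + 2)^3*(c + 2)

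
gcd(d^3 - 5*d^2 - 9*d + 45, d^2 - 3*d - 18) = d + 3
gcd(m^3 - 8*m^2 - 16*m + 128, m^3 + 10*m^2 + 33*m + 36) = m + 4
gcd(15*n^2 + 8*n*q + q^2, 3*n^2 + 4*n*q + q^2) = 3*n + q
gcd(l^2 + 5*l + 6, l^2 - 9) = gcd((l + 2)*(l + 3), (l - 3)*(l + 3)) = l + 3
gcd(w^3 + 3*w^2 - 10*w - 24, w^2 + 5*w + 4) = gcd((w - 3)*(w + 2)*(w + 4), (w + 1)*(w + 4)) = w + 4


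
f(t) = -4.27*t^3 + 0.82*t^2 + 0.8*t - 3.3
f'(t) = -12.81*t^2 + 1.64*t + 0.8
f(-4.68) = 448.60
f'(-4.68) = -287.44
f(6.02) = -900.34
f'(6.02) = -453.57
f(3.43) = -163.22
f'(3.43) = -144.28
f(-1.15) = 3.36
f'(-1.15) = -18.03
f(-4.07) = 294.91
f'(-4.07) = -218.07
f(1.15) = -7.79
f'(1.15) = -14.26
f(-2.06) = 35.86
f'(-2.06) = -56.94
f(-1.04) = 1.56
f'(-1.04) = -14.76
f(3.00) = -108.81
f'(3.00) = -109.57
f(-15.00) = 14580.45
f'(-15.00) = -2906.05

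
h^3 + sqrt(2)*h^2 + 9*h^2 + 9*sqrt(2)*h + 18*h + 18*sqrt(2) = (h + 3)*(h + 6)*(h + sqrt(2))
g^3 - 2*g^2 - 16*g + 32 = (g - 4)*(g - 2)*(g + 4)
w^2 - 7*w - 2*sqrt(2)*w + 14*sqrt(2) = (w - 7)*(w - 2*sqrt(2))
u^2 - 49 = (u - 7)*(u + 7)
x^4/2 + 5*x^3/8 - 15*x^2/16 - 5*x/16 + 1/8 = (x/2 + 1)*(x - 1)*(x - 1/4)*(x + 1/2)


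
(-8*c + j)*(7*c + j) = -56*c^2 - c*j + j^2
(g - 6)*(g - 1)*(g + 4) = g^3 - 3*g^2 - 22*g + 24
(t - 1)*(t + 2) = t^2 + t - 2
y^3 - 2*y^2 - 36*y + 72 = (y - 6)*(y - 2)*(y + 6)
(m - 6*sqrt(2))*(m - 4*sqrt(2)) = m^2 - 10*sqrt(2)*m + 48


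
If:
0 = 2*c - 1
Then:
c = 1/2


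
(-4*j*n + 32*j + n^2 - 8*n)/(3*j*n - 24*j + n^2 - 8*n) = (-4*j + n)/(3*j + n)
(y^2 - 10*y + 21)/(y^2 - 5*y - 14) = (y - 3)/(y + 2)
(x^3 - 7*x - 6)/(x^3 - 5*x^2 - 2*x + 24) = (x + 1)/(x - 4)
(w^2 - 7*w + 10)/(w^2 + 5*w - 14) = (w - 5)/(w + 7)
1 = 1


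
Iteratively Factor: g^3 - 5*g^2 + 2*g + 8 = (g + 1)*(g^2 - 6*g + 8) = (g - 4)*(g + 1)*(g - 2)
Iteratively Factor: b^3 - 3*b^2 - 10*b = (b + 2)*(b^2 - 5*b) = (b - 5)*(b + 2)*(b)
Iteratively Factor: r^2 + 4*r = (r + 4)*(r)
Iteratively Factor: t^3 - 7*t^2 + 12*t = (t)*(t^2 - 7*t + 12) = t*(t - 4)*(t - 3)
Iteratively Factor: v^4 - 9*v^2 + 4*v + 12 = (v + 3)*(v^3 - 3*v^2 + 4) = (v + 1)*(v + 3)*(v^2 - 4*v + 4) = (v - 2)*(v + 1)*(v + 3)*(v - 2)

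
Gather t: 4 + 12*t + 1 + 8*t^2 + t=8*t^2 + 13*t + 5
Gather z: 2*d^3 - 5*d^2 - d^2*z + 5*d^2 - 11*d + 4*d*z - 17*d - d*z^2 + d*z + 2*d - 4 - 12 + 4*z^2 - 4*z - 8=2*d^3 - 26*d + z^2*(4 - d) + z*(-d^2 + 5*d - 4) - 24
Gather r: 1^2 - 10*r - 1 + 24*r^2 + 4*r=24*r^2 - 6*r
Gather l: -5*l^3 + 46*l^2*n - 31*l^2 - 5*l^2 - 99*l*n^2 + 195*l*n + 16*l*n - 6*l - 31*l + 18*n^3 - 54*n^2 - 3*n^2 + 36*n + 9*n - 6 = -5*l^3 + l^2*(46*n - 36) + l*(-99*n^2 + 211*n - 37) + 18*n^3 - 57*n^2 + 45*n - 6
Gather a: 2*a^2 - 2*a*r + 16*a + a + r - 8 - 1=2*a^2 + a*(17 - 2*r) + r - 9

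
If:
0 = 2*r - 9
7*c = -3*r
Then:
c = -27/14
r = 9/2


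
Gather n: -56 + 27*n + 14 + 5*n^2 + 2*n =5*n^2 + 29*n - 42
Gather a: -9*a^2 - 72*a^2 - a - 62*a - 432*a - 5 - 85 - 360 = -81*a^2 - 495*a - 450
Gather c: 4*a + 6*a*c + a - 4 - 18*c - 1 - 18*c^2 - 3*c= 5*a - 18*c^2 + c*(6*a - 21) - 5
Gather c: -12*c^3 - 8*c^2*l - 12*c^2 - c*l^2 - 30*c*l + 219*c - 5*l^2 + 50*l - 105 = -12*c^3 + c^2*(-8*l - 12) + c*(-l^2 - 30*l + 219) - 5*l^2 + 50*l - 105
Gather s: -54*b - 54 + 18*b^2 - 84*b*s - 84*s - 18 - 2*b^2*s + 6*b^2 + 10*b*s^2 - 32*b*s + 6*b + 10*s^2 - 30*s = 24*b^2 - 48*b + s^2*(10*b + 10) + s*(-2*b^2 - 116*b - 114) - 72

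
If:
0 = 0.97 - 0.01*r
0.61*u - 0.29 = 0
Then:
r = 97.00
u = 0.48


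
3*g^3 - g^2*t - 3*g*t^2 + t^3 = (-3*g + t)*(-g + t)*(g + t)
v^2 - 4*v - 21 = (v - 7)*(v + 3)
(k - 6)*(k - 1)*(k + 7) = k^3 - 43*k + 42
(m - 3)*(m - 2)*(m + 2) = m^3 - 3*m^2 - 4*m + 12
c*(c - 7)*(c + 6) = c^3 - c^2 - 42*c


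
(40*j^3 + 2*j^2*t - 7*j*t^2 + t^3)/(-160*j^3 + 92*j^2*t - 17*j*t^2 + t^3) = (2*j + t)/(-8*j + t)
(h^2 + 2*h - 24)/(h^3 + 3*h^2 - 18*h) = (h - 4)/(h*(h - 3))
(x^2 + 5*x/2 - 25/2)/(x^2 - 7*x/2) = (2*x^2 + 5*x - 25)/(x*(2*x - 7))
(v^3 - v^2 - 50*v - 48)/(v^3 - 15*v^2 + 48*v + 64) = (v + 6)/(v - 8)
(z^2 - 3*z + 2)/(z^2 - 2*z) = (z - 1)/z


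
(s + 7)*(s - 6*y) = s^2 - 6*s*y + 7*s - 42*y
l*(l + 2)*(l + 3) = l^3 + 5*l^2 + 6*l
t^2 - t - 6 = (t - 3)*(t + 2)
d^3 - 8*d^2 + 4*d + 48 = (d - 6)*(d - 4)*(d + 2)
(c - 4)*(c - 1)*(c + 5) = c^3 - 21*c + 20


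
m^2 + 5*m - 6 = (m - 1)*(m + 6)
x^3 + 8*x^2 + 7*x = x*(x + 1)*(x + 7)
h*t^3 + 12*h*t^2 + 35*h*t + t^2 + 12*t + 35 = (t + 5)*(t + 7)*(h*t + 1)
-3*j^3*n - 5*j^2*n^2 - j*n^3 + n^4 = n*(-3*j + n)*(j + n)^2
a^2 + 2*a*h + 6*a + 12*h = (a + 6)*(a + 2*h)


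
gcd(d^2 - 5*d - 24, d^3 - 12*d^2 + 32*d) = d - 8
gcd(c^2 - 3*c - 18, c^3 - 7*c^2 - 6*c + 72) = c^2 - 3*c - 18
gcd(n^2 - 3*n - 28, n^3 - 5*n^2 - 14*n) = n - 7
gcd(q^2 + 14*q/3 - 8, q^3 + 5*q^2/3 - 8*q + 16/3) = q - 4/3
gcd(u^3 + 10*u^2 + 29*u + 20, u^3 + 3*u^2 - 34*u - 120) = u^2 + 9*u + 20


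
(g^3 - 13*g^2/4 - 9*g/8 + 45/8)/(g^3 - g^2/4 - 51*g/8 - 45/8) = (2*g - 3)/(2*g + 3)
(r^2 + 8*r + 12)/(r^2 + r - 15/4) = 4*(r^2 + 8*r + 12)/(4*r^2 + 4*r - 15)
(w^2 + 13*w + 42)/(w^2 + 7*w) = (w + 6)/w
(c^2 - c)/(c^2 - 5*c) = (c - 1)/(c - 5)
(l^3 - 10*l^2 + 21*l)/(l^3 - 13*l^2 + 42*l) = (l - 3)/(l - 6)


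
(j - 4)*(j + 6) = j^2 + 2*j - 24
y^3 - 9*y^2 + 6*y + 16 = (y - 8)*(y - 2)*(y + 1)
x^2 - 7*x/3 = x*(x - 7/3)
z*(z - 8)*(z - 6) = z^3 - 14*z^2 + 48*z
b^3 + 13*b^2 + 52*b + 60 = (b + 2)*(b + 5)*(b + 6)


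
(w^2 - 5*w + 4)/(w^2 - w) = (w - 4)/w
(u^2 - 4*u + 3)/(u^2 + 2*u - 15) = (u - 1)/(u + 5)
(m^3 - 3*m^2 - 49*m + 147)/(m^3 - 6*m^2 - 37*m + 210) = (m^2 + 4*m - 21)/(m^2 + m - 30)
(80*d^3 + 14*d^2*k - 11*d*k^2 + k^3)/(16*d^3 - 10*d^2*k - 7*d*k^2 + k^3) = (5*d - k)/(d - k)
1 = 1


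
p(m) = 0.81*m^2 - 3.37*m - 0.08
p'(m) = 1.62*m - 3.37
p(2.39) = -3.51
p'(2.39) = 0.50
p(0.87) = -2.40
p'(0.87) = -1.96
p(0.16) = -0.60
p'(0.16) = -3.11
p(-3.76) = 24.04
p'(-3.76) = -9.46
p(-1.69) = 7.93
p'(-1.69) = -6.11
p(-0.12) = 0.34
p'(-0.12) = -3.56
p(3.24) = -2.50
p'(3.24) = 1.88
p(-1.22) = 5.24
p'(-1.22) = -5.35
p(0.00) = -0.08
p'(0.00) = -3.37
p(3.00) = -2.90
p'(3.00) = 1.49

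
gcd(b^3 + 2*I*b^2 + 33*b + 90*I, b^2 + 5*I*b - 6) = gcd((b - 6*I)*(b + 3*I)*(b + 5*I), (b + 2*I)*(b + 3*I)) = b + 3*I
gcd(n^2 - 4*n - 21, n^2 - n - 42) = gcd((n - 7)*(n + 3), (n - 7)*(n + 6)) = n - 7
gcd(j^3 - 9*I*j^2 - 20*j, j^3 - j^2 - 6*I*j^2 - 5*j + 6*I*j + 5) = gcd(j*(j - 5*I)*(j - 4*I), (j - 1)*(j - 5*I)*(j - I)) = j - 5*I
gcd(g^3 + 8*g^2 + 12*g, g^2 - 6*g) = g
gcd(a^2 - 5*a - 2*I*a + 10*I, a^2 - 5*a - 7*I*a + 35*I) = a - 5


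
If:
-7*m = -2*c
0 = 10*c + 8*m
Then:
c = 0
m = 0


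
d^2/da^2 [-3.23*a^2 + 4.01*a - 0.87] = -6.46000000000000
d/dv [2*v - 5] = 2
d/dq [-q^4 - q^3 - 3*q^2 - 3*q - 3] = -4*q^3 - 3*q^2 - 6*q - 3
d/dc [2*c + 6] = 2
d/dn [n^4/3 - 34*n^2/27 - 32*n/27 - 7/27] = 4*n^3/3 - 68*n/27 - 32/27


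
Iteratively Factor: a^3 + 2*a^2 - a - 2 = (a + 1)*(a^2 + a - 2) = (a - 1)*(a + 1)*(a + 2)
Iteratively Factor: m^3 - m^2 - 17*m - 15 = (m + 1)*(m^2 - 2*m - 15) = (m - 5)*(m + 1)*(m + 3)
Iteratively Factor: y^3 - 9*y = (y - 3)*(y^2 + 3*y) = (y - 3)*(y + 3)*(y)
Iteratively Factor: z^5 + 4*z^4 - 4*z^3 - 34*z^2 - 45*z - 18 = (z + 3)*(z^4 + z^3 - 7*z^2 - 13*z - 6) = (z + 1)*(z + 3)*(z^3 - 7*z - 6) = (z - 3)*(z + 1)*(z + 3)*(z^2 + 3*z + 2) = (z - 3)*(z + 1)^2*(z + 3)*(z + 2)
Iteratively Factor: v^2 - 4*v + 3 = (v - 1)*(v - 3)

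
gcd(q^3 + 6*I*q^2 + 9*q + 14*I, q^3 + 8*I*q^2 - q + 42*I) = q^2 + 5*I*q + 14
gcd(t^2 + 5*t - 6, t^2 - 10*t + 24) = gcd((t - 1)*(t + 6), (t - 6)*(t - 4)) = 1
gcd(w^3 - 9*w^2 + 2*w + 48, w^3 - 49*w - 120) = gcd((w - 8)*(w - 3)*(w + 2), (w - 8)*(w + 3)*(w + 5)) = w - 8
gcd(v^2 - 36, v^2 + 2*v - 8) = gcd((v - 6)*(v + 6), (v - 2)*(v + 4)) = 1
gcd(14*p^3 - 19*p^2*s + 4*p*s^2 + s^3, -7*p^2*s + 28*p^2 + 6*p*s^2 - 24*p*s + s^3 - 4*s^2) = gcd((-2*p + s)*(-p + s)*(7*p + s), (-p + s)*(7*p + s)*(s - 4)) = 7*p^2 - 6*p*s - s^2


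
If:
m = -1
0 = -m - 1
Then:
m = -1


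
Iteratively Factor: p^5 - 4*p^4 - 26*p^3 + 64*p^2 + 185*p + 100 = (p + 1)*(p^4 - 5*p^3 - 21*p^2 + 85*p + 100) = (p + 1)*(p + 4)*(p^3 - 9*p^2 + 15*p + 25) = (p - 5)*(p + 1)*(p + 4)*(p^2 - 4*p - 5) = (p - 5)*(p + 1)^2*(p + 4)*(p - 5)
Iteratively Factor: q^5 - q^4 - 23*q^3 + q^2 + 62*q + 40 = (q + 1)*(q^4 - 2*q^3 - 21*q^2 + 22*q + 40) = (q - 5)*(q + 1)*(q^3 + 3*q^2 - 6*q - 8) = (q - 5)*(q + 1)*(q + 4)*(q^2 - q - 2) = (q - 5)*(q - 2)*(q + 1)*(q + 4)*(q + 1)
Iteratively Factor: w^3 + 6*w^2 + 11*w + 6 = (w + 1)*(w^2 + 5*w + 6) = (w + 1)*(w + 3)*(w + 2)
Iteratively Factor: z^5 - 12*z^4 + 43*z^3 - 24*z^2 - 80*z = (z + 1)*(z^4 - 13*z^3 + 56*z^2 - 80*z) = z*(z + 1)*(z^3 - 13*z^2 + 56*z - 80) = z*(z - 5)*(z + 1)*(z^2 - 8*z + 16) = z*(z - 5)*(z - 4)*(z + 1)*(z - 4)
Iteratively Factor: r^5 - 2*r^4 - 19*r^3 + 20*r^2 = (r)*(r^4 - 2*r^3 - 19*r^2 + 20*r) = r^2*(r^3 - 2*r^2 - 19*r + 20) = r^2*(r + 4)*(r^2 - 6*r + 5) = r^2*(r - 5)*(r + 4)*(r - 1)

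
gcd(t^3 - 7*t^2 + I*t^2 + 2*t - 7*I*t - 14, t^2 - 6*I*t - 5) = t - I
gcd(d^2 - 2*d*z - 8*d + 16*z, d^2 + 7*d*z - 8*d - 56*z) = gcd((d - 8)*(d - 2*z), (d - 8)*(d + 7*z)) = d - 8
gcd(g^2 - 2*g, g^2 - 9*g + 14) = g - 2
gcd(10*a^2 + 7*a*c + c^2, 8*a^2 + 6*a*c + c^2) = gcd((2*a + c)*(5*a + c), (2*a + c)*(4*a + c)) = 2*a + c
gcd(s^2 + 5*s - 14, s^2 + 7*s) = s + 7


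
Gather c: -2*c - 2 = -2*c - 2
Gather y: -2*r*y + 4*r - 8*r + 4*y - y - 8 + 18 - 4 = -4*r + y*(3 - 2*r) + 6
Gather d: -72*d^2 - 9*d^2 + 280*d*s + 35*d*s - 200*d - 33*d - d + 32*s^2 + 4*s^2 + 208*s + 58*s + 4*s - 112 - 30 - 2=-81*d^2 + d*(315*s - 234) + 36*s^2 + 270*s - 144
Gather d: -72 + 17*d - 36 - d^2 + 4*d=-d^2 + 21*d - 108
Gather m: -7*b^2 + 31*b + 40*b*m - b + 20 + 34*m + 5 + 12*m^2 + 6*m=-7*b^2 + 30*b + 12*m^2 + m*(40*b + 40) + 25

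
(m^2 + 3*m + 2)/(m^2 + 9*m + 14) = (m + 1)/(m + 7)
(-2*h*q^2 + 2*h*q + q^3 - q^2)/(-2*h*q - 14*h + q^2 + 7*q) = q*(q - 1)/(q + 7)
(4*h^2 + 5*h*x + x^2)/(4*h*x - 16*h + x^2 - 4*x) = (h + x)/(x - 4)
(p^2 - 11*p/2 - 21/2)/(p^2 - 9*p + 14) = (p + 3/2)/(p - 2)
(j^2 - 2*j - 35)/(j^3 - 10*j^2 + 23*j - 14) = (j + 5)/(j^2 - 3*j + 2)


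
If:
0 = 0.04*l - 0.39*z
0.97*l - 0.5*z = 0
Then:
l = 0.00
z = 0.00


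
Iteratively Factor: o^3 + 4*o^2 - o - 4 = (o + 1)*(o^2 + 3*o - 4) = (o - 1)*(o + 1)*(o + 4)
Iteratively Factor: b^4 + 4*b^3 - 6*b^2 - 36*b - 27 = (b + 3)*(b^3 + b^2 - 9*b - 9) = (b + 3)^2*(b^2 - 2*b - 3) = (b + 1)*(b + 3)^2*(b - 3)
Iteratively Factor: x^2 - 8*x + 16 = (x - 4)*(x - 4)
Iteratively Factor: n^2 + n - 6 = (n - 2)*(n + 3)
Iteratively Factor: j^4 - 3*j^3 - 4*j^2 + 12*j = (j - 3)*(j^3 - 4*j) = j*(j - 3)*(j^2 - 4) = j*(j - 3)*(j + 2)*(j - 2)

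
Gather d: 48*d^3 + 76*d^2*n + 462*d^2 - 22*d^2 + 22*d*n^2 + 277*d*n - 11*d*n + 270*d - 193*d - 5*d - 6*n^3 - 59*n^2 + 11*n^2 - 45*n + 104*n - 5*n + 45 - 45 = 48*d^3 + d^2*(76*n + 440) + d*(22*n^2 + 266*n + 72) - 6*n^3 - 48*n^2 + 54*n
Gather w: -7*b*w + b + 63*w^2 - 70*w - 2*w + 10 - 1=b + 63*w^2 + w*(-7*b - 72) + 9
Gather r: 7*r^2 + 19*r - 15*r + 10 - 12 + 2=7*r^2 + 4*r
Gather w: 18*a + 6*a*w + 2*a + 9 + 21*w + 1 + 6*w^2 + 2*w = 20*a + 6*w^2 + w*(6*a + 23) + 10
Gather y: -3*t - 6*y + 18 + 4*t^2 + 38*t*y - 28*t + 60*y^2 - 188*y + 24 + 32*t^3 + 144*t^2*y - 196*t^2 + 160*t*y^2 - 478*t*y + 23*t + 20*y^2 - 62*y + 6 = 32*t^3 - 192*t^2 - 8*t + y^2*(160*t + 80) + y*(144*t^2 - 440*t - 256) + 48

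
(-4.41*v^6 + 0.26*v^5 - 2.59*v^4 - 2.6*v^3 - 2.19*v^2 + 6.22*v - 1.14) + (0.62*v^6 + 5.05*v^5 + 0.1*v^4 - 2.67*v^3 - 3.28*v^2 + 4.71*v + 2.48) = -3.79*v^6 + 5.31*v^5 - 2.49*v^4 - 5.27*v^3 - 5.47*v^2 + 10.93*v + 1.34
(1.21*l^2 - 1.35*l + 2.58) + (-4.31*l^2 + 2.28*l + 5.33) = -3.1*l^2 + 0.93*l + 7.91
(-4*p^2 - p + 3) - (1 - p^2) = -3*p^2 - p + 2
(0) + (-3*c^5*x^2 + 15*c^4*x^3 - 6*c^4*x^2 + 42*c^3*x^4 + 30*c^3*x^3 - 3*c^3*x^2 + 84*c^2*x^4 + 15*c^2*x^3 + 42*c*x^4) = -3*c^5*x^2 + 15*c^4*x^3 - 6*c^4*x^2 + 42*c^3*x^4 + 30*c^3*x^3 - 3*c^3*x^2 + 84*c^2*x^4 + 15*c^2*x^3 + 42*c*x^4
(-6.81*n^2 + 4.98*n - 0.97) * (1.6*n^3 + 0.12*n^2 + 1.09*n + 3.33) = -10.896*n^5 + 7.1508*n^4 - 8.3773*n^3 - 17.3655*n^2 + 15.5261*n - 3.2301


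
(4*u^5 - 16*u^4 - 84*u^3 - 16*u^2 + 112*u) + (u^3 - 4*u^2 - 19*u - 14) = 4*u^5 - 16*u^4 - 83*u^3 - 20*u^2 + 93*u - 14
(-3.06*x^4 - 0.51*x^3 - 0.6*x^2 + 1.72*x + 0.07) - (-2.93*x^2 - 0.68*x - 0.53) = -3.06*x^4 - 0.51*x^3 + 2.33*x^2 + 2.4*x + 0.6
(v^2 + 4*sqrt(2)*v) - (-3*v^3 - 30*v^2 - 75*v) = 3*v^3 + 31*v^2 + 4*sqrt(2)*v + 75*v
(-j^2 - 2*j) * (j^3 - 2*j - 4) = -j^5 - 2*j^4 + 2*j^3 + 8*j^2 + 8*j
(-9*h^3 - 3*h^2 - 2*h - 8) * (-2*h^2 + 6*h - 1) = 18*h^5 - 48*h^4 - 5*h^3 + 7*h^2 - 46*h + 8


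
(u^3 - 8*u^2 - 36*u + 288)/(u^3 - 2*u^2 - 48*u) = (u - 6)/u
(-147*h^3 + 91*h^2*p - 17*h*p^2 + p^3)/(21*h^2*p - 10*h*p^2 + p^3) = (-7*h + p)/p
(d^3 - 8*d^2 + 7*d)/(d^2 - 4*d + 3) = d*(d - 7)/(d - 3)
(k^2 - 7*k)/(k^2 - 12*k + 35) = k/(k - 5)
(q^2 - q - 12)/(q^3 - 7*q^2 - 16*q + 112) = (q + 3)/(q^2 - 3*q - 28)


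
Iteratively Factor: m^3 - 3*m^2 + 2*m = (m)*(m^2 - 3*m + 2) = m*(m - 2)*(m - 1)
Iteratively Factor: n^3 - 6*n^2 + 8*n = (n - 2)*(n^2 - 4*n) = n*(n - 2)*(n - 4)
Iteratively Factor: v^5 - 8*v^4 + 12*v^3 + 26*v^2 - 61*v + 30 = (v - 5)*(v^4 - 3*v^3 - 3*v^2 + 11*v - 6) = (v - 5)*(v - 3)*(v^3 - 3*v + 2) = (v - 5)*(v - 3)*(v - 1)*(v^2 + v - 2) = (v - 5)*(v - 3)*(v - 1)*(v + 2)*(v - 1)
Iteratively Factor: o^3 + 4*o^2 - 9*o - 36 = (o + 4)*(o^2 - 9) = (o - 3)*(o + 4)*(o + 3)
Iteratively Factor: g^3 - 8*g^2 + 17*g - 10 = (g - 1)*(g^2 - 7*g + 10) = (g - 2)*(g - 1)*(g - 5)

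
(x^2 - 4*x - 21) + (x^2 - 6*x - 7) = 2*x^2 - 10*x - 28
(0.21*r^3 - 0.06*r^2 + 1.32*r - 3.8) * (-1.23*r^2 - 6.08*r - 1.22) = -0.2583*r^5 - 1.203*r^4 - 1.515*r^3 - 3.2784*r^2 + 21.4936*r + 4.636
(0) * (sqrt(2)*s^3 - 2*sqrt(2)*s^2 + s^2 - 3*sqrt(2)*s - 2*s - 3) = 0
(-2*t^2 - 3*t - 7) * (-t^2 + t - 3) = 2*t^4 + t^3 + 10*t^2 + 2*t + 21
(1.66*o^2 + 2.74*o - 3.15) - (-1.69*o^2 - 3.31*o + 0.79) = 3.35*o^2 + 6.05*o - 3.94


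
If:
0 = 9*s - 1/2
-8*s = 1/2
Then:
No Solution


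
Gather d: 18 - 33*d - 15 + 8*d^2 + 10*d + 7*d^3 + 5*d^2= 7*d^3 + 13*d^2 - 23*d + 3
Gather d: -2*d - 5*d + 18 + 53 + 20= 91 - 7*d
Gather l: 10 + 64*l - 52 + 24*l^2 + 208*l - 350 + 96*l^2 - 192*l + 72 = 120*l^2 + 80*l - 320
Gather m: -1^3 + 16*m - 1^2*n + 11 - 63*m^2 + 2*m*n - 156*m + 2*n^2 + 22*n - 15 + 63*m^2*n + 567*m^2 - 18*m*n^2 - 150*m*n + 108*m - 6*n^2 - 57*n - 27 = m^2*(63*n + 504) + m*(-18*n^2 - 148*n - 32) - 4*n^2 - 36*n - 32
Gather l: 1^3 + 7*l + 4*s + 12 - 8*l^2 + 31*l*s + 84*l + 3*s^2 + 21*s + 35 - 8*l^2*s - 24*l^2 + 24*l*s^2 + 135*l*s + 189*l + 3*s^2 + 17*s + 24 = l^2*(-8*s - 32) + l*(24*s^2 + 166*s + 280) + 6*s^2 + 42*s + 72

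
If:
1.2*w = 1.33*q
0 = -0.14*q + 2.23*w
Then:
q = 0.00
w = 0.00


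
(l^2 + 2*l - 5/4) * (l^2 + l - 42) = l^4 + 3*l^3 - 165*l^2/4 - 341*l/4 + 105/2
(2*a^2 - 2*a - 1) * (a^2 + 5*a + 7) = 2*a^4 + 8*a^3 + 3*a^2 - 19*a - 7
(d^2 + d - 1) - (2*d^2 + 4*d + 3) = -d^2 - 3*d - 4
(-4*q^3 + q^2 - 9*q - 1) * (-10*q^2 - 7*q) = 40*q^5 + 18*q^4 + 83*q^3 + 73*q^2 + 7*q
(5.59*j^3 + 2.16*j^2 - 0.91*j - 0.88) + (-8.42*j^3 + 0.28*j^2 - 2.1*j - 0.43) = -2.83*j^3 + 2.44*j^2 - 3.01*j - 1.31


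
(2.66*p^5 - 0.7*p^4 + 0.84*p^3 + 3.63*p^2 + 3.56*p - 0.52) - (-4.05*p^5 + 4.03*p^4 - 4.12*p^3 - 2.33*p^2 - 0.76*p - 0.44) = 6.71*p^5 - 4.73*p^4 + 4.96*p^3 + 5.96*p^2 + 4.32*p - 0.08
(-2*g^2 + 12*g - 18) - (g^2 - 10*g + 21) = -3*g^2 + 22*g - 39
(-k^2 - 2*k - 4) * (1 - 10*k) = 10*k^3 + 19*k^2 + 38*k - 4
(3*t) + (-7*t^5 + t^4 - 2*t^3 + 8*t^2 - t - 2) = -7*t^5 + t^4 - 2*t^3 + 8*t^2 + 2*t - 2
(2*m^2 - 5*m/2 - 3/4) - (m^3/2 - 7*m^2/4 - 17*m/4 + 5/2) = -m^3/2 + 15*m^2/4 + 7*m/4 - 13/4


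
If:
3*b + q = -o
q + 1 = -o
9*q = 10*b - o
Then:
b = 1/3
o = -37/24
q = 13/24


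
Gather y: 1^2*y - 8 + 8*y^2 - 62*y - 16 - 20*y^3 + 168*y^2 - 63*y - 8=-20*y^3 + 176*y^2 - 124*y - 32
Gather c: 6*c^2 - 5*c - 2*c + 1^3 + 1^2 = 6*c^2 - 7*c + 2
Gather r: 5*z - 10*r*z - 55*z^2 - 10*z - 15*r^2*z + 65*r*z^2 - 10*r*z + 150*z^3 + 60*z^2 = -15*r^2*z + r*(65*z^2 - 20*z) + 150*z^3 + 5*z^2 - 5*z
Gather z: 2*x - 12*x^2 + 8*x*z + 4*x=-12*x^2 + 8*x*z + 6*x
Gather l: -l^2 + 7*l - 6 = -l^2 + 7*l - 6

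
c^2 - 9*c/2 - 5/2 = (c - 5)*(c + 1/2)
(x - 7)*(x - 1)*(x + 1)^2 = x^4 - 6*x^3 - 8*x^2 + 6*x + 7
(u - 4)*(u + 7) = u^2 + 3*u - 28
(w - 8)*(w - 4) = w^2 - 12*w + 32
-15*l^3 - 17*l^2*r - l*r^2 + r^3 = (-5*l + r)*(l + r)*(3*l + r)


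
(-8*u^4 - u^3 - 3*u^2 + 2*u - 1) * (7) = -56*u^4 - 7*u^3 - 21*u^2 + 14*u - 7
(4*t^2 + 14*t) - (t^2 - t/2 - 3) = 3*t^2 + 29*t/2 + 3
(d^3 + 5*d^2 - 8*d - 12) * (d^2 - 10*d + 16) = d^5 - 5*d^4 - 42*d^3 + 148*d^2 - 8*d - 192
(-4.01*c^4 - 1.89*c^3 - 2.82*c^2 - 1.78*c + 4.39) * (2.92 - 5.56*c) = 22.2956*c^5 - 1.2008*c^4 + 10.1604*c^3 + 1.6624*c^2 - 29.606*c + 12.8188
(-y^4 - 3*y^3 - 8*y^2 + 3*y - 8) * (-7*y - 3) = 7*y^5 + 24*y^4 + 65*y^3 + 3*y^2 + 47*y + 24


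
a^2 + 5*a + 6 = (a + 2)*(a + 3)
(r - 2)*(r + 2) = r^2 - 4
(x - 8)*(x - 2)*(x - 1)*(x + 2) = x^4 - 9*x^3 + 4*x^2 + 36*x - 32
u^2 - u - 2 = (u - 2)*(u + 1)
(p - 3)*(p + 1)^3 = p^4 - 6*p^2 - 8*p - 3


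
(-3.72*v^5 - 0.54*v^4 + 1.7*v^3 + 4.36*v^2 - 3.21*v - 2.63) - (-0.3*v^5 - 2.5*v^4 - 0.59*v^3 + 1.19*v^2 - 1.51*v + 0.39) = -3.42*v^5 + 1.96*v^4 + 2.29*v^3 + 3.17*v^2 - 1.7*v - 3.02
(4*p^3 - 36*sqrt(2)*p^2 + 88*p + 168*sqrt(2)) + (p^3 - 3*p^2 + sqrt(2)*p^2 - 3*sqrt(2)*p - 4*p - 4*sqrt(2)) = 5*p^3 - 35*sqrt(2)*p^2 - 3*p^2 - 3*sqrt(2)*p + 84*p + 164*sqrt(2)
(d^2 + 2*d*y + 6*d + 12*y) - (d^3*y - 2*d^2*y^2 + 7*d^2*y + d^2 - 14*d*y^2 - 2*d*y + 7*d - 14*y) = -d^3*y + 2*d^2*y^2 - 7*d^2*y + 14*d*y^2 + 4*d*y - d + 26*y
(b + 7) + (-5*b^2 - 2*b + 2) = -5*b^2 - b + 9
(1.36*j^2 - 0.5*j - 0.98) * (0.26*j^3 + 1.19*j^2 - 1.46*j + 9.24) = 0.3536*j^5 + 1.4884*j^4 - 2.8354*j^3 + 12.1302*j^2 - 3.1892*j - 9.0552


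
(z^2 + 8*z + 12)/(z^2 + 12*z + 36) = (z + 2)/(z + 6)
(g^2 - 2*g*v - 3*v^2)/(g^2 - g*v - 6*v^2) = (g + v)/(g + 2*v)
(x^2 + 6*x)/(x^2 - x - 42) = x/(x - 7)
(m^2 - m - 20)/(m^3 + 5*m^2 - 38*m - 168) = (m - 5)/(m^2 + m - 42)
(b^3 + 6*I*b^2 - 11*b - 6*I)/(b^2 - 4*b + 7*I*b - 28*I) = (b^3 + 6*I*b^2 - 11*b - 6*I)/(b^2 + b*(-4 + 7*I) - 28*I)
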